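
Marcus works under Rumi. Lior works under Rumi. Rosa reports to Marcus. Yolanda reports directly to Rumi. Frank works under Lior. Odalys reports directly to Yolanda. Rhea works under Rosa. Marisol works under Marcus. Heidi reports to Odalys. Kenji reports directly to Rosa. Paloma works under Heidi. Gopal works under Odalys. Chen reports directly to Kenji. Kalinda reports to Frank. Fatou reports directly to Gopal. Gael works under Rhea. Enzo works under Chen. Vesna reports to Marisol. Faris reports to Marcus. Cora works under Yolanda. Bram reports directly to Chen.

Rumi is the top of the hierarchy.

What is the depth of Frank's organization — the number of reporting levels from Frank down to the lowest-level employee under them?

1

The longest chain under Frank runs Frank → Kalinda, which is 1 level below Frank.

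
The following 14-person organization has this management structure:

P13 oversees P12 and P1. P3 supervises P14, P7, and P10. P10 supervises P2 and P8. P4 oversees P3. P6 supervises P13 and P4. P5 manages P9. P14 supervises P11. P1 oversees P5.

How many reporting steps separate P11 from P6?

Chain from P11 up to P6: P11 → P14 → P3 → P4 → P6. That is 4 steps up, so P11 is 4 levels below P6.

4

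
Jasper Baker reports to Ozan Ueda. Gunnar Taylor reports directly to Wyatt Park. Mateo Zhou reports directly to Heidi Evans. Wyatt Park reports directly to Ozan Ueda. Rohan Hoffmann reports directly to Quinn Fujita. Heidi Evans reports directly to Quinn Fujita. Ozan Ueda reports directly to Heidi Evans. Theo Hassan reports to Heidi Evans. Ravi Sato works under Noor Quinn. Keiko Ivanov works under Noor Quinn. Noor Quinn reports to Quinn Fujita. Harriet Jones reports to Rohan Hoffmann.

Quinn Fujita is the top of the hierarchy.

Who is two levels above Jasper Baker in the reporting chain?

Jasper Baker reports to Ozan Ueda, and Ozan Ueda reports to Heidi Evans. So Jasper Baker's skip-level manager is Heidi Evans.

Heidi Evans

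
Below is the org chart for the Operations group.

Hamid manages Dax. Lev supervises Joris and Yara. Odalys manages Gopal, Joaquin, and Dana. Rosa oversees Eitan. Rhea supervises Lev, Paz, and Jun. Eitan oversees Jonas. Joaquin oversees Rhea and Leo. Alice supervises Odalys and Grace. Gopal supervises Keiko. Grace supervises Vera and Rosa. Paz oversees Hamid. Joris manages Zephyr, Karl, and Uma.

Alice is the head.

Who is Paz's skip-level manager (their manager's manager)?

Paz reports to Rhea, and Rhea reports to Joaquin. So Paz's skip-level manager is Joaquin.

Joaquin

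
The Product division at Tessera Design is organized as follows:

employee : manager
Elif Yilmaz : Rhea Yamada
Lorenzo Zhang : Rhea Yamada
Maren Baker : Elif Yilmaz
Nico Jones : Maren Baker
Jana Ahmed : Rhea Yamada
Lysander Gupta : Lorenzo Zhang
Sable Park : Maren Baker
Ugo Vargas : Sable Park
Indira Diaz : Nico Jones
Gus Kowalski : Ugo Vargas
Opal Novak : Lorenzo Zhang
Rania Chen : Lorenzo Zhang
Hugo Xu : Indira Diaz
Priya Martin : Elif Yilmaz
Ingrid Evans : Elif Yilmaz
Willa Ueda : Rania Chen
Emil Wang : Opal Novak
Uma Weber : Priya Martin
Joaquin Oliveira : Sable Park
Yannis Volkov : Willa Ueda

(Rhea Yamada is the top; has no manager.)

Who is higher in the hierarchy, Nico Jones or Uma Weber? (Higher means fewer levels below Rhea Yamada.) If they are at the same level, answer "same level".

Both Nico Jones and Uma Weber are 3 levels below Rhea Yamada.

same level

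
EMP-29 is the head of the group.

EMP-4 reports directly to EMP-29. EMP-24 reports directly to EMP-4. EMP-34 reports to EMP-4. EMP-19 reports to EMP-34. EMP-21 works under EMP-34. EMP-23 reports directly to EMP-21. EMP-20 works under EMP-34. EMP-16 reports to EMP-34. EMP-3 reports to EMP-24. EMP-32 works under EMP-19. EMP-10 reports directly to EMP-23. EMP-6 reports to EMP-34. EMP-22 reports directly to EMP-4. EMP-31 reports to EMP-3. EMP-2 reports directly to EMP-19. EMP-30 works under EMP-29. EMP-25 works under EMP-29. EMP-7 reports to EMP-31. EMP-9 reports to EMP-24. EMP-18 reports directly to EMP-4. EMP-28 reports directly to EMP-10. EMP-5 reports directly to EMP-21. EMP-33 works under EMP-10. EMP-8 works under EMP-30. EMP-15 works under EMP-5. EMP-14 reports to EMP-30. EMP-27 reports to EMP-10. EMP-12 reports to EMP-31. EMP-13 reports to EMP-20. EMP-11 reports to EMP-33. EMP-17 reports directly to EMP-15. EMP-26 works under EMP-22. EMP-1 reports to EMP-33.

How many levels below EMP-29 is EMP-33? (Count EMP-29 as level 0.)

Chain from EMP-33 up to EMP-29: EMP-33 → EMP-10 → EMP-23 → EMP-21 → EMP-34 → EMP-4 → EMP-29. That is 6 steps up, so EMP-33 is 6 levels below EMP-29.

6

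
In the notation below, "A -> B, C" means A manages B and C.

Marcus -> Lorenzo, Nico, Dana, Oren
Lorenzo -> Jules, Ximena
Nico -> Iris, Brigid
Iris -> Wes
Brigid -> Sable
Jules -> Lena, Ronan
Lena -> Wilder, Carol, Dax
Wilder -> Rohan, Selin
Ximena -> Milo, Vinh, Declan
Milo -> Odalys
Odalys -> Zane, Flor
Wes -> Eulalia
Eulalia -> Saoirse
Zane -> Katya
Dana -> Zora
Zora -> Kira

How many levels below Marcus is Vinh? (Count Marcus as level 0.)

3

Chain from Vinh up to Marcus: Vinh → Ximena → Lorenzo → Marcus. That is 3 steps up, so Vinh is 3 levels below Marcus.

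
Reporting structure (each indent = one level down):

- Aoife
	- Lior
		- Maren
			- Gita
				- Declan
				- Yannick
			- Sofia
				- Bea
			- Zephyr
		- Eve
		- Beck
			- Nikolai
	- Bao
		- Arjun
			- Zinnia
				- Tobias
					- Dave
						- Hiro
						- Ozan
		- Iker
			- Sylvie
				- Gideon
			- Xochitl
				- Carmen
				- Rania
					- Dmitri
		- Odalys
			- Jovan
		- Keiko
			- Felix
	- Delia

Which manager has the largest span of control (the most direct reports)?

Bao

Direct-report counts: Aoife has 3; Bao has 4; Keiko has 1; Odalys has 1; Iker has 2; Xochitl has 2; Rania has 1; Sylvie has 1; Arjun has 1; Zinnia has 1; Tobias has 1; Dave has 2; Lior has 3; Beck has 1; Maren has 3; Sofia has 1; Gita has 2. The largest is 4, held by Bao.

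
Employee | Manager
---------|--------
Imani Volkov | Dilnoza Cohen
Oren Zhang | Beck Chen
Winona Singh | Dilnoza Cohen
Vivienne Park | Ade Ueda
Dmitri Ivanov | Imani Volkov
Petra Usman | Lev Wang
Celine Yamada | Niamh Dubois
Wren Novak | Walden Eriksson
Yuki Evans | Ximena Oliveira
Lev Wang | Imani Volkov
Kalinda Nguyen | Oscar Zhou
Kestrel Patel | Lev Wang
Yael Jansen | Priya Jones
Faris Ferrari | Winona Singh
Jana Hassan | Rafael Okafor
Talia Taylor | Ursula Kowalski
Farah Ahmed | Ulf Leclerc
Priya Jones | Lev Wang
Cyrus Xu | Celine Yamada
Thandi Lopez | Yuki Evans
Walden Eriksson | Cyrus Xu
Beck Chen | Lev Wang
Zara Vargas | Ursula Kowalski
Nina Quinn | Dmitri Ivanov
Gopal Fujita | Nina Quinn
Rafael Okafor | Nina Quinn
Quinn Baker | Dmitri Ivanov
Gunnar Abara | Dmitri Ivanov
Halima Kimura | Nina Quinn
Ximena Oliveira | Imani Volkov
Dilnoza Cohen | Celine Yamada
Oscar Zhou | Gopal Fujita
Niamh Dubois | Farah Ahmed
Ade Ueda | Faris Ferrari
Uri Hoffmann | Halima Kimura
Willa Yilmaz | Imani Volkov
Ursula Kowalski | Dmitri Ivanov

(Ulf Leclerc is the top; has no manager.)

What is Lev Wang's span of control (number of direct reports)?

4

Lev Wang directly manages Petra Usman, Beck Chen, Priya Jones, Kestrel Patel. That is 4 direct reports.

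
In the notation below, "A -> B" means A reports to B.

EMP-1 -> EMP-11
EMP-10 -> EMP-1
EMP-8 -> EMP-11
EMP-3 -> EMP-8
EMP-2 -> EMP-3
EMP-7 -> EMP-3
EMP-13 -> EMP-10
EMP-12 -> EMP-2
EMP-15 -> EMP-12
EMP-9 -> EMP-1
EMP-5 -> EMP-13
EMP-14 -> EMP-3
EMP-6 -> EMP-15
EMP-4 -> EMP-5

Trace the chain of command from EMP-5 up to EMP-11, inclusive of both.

EMP-5 reports to EMP-13. EMP-13 reports to EMP-10. EMP-10 reports to EMP-1. EMP-1 reports to EMP-11. EMP-11 is at the top.

EMP-5 -> EMP-13 -> EMP-10 -> EMP-1 -> EMP-11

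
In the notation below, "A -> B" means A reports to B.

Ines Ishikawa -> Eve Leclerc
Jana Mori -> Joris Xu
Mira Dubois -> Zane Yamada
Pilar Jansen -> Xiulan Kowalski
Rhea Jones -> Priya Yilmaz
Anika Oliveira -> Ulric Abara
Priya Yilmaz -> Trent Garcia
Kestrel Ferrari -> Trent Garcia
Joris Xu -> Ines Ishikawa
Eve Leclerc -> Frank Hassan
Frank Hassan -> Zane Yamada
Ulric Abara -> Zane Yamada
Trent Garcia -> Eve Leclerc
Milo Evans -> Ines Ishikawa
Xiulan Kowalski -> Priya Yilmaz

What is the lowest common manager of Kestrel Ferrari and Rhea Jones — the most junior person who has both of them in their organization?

Trent Garcia

Kestrel Ferrari's chain of managers is Trent Garcia, Eve Leclerc, Frank Hassan, Zane Yamada. Rhea Jones's chain of managers is Priya Yilmaz, Trent Garcia, Eve Leclerc, Frank Hassan, Zane Yamada. The first manager that appears in both chains is Trent Garcia.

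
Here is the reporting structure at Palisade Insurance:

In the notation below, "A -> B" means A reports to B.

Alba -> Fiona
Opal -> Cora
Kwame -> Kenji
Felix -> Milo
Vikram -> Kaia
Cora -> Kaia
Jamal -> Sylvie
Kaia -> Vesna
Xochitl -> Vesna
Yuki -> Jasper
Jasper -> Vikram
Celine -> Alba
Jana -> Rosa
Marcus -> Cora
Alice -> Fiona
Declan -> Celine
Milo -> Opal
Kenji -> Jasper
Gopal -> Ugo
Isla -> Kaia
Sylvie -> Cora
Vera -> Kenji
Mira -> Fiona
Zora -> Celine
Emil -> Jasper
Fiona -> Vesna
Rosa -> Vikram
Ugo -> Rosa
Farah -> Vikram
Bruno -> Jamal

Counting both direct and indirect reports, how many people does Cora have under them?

Cora directly manages Opal, Marcus, Sylvie. Under Opal: Milo, Felix (2). Marcus has no reports. Under Sylvie: Jamal, Bruno (2). So Cora's organization is 3 direct reports plus everyone under them: 3 + 1 + 3 = 7.

7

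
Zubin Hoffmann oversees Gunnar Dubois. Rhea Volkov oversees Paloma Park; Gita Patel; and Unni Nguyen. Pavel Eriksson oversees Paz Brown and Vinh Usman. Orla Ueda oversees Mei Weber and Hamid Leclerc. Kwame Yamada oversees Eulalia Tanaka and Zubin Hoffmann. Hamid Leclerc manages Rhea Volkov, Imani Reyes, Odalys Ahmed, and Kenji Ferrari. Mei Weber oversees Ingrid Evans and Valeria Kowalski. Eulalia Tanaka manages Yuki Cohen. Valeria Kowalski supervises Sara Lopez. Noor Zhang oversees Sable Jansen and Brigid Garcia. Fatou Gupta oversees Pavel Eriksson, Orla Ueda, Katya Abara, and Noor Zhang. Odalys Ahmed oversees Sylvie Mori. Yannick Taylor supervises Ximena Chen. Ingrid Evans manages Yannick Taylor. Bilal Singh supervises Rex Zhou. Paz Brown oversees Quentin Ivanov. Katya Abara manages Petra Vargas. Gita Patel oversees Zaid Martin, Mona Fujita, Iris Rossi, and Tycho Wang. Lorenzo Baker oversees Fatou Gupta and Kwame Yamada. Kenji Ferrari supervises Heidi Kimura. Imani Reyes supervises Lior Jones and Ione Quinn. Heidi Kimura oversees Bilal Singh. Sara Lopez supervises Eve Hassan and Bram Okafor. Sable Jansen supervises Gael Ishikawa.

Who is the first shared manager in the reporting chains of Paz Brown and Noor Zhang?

Paz Brown's chain of managers is Pavel Eriksson, Fatou Gupta, Lorenzo Baker. Noor Zhang's chain of managers is Fatou Gupta, Lorenzo Baker. The first manager that appears in both chains is Fatou Gupta.

Fatou Gupta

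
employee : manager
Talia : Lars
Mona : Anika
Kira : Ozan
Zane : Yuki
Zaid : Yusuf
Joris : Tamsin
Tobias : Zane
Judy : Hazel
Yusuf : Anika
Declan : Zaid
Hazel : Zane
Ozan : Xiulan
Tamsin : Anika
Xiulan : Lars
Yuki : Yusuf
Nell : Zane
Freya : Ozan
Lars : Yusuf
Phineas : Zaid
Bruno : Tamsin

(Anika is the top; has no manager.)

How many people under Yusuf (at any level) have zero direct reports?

The people in Yusuf's organization with no one reporting to them are Phineas, Declan, Tobias, Judy, Nell, Talia, Kira, Freya. That is 8.

8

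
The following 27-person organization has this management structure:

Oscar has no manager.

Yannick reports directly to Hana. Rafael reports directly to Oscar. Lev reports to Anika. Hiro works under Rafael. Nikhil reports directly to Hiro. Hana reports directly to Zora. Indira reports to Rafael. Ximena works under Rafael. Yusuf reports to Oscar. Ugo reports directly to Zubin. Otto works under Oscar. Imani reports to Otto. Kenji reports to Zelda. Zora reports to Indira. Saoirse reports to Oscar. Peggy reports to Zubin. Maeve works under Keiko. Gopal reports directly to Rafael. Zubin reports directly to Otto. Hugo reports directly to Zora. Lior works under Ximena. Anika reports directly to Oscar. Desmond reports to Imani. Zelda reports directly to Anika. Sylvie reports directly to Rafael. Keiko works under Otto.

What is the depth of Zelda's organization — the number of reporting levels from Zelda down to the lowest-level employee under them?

1

The longest chain under Zelda runs Zelda → Kenji, which is 1 level below Zelda.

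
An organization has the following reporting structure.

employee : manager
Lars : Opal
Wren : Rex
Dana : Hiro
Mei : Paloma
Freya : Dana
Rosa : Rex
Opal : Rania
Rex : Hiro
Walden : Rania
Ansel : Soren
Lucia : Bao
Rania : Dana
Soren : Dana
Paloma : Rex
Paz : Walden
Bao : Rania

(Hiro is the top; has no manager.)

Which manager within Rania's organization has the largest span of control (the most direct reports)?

Direct-report counts within Rania's organization: Rania has 3; Walden has 1; Opal has 1; Bao has 1. The largest is 3, held by Rania.

Rania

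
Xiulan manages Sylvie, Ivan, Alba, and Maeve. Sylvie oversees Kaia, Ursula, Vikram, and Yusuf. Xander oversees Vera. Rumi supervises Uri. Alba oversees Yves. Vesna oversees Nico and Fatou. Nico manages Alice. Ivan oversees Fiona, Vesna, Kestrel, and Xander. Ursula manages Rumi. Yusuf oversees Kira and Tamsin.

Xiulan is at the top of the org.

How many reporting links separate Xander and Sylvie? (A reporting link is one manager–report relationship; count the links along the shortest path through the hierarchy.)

Xander is 2 levels below Xiulan, and Sylvie is 1 level below Xiulan (their lowest common manager). The shortest path runs up from Xander to Xiulan and back down to Sylvie: 2 + 1 = 3 links.

3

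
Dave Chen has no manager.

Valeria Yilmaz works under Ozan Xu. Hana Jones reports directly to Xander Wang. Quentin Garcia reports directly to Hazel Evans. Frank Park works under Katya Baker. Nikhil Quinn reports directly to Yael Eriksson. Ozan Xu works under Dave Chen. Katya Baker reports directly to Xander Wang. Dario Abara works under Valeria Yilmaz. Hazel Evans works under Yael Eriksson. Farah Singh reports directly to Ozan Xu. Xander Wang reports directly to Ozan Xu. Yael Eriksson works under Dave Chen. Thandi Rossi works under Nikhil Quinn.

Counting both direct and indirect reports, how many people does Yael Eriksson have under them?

Yael Eriksson directly manages Hazel Evans, Nikhil Quinn. Under Hazel Evans: Quentin Garcia (1). Under Nikhil Quinn: Thandi Rossi (1). So Yael Eriksson's organization is 2 direct reports plus everyone under them: 2 + 2 = 4.

4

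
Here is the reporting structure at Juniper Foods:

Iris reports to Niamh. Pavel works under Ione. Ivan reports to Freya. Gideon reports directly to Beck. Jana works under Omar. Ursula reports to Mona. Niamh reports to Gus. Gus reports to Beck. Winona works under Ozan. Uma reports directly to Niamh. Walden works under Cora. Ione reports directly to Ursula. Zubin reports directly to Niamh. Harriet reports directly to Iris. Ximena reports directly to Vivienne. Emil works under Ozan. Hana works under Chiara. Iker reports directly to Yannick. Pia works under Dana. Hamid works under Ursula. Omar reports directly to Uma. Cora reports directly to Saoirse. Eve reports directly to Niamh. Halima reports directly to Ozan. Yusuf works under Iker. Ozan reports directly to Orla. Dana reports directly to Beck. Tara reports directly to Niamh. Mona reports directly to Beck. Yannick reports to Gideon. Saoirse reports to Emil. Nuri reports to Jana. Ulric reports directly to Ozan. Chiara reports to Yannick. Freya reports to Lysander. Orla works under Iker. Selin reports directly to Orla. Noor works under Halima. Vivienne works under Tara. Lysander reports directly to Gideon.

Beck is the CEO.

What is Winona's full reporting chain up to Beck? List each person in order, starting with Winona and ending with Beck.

Winona -> Ozan -> Orla -> Iker -> Yannick -> Gideon -> Beck

Winona reports to Ozan. Ozan reports to Orla. Orla reports to Iker. Iker reports to Yannick. Yannick reports to Gideon. Gideon reports to Beck. Beck is at the top.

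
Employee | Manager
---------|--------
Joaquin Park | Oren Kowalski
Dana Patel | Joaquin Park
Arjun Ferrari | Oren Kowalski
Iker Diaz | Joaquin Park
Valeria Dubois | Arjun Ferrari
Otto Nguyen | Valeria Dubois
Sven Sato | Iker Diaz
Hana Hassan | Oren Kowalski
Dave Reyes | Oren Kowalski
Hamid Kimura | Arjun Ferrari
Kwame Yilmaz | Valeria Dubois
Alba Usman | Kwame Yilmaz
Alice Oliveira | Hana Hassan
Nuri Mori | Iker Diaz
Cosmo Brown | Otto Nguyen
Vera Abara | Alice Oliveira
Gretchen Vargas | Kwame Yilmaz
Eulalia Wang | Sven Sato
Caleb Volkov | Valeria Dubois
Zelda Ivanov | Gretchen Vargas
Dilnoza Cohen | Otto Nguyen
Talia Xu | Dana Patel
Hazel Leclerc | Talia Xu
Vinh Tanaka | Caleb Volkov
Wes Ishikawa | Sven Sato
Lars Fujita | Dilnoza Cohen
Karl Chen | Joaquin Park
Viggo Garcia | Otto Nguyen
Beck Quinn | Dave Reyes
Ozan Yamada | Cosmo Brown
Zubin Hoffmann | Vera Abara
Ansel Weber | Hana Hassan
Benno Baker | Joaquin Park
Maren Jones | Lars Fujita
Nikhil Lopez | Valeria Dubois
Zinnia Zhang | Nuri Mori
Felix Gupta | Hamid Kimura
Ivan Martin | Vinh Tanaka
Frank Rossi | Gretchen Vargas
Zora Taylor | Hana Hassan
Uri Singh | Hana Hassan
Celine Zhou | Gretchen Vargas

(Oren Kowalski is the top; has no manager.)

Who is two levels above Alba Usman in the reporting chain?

Alba Usman reports to Kwame Yilmaz, and Kwame Yilmaz reports to Valeria Dubois. So Alba Usman's skip-level manager is Valeria Dubois.

Valeria Dubois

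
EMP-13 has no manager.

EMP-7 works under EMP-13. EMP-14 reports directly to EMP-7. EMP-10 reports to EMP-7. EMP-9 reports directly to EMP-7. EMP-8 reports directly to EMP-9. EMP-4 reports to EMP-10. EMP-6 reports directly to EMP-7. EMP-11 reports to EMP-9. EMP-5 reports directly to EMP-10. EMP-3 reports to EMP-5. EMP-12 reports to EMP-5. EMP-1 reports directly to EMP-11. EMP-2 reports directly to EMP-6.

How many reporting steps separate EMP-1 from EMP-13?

4

Chain from EMP-1 up to EMP-13: EMP-1 → EMP-11 → EMP-9 → EMP-7 → EMP-13. That is 4 steps up, so EMP-1 is 4 levels below EMP-13.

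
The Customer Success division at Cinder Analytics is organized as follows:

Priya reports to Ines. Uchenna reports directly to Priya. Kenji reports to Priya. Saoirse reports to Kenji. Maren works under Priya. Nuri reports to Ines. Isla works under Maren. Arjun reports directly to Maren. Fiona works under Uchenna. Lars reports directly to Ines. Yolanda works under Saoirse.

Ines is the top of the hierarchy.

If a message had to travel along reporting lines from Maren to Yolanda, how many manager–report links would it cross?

4

Maren is 1 level below Priya, and Yolanda is 3 levels below Priya (their lowest common manager). The shortest path runs up from Maren to Priya and back down to Yolanda: 1 + 3 = 4 links.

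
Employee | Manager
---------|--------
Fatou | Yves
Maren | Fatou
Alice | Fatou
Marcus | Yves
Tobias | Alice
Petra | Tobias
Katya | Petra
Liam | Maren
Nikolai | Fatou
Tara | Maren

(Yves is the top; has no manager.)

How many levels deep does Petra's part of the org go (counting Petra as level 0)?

1

The longest chain under Petra runs Petra → Katya, which is 1 level below Petra.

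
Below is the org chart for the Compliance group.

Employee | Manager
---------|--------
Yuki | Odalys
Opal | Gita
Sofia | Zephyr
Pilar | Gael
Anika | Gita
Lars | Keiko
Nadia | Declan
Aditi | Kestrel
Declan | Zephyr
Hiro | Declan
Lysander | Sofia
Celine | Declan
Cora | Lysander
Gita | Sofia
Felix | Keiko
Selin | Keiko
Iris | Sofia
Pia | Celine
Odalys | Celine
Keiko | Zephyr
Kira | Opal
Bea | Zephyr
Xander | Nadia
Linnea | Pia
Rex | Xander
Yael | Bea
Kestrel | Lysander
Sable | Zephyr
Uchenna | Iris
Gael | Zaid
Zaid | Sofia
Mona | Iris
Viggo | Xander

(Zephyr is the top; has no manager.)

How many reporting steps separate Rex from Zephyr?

4

Chain from Rex up to Zephyr: Rex → Xander → Nadia → Declan → Zephyr. That is 4 steps up, so Rex is 4 levels below Zephyr.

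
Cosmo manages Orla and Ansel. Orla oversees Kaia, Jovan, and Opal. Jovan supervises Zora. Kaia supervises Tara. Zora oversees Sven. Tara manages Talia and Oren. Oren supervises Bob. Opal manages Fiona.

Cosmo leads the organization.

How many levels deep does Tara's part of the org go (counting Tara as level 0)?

The longest chain under Tara runs Tara → Oren → Bob, which is 2 levels below Tara.

2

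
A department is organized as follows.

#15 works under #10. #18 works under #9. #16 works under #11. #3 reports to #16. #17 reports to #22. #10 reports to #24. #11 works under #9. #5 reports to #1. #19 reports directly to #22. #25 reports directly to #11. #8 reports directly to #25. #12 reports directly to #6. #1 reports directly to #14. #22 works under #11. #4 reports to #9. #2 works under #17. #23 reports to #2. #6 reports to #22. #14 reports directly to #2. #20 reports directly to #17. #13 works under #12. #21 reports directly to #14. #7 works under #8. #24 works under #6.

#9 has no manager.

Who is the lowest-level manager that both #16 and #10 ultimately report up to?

#11

#16's chain of managers is #11, #9. #10's chain of managers is #24, #6, #22, #11, #9. The first manager that appears in both chains is #11.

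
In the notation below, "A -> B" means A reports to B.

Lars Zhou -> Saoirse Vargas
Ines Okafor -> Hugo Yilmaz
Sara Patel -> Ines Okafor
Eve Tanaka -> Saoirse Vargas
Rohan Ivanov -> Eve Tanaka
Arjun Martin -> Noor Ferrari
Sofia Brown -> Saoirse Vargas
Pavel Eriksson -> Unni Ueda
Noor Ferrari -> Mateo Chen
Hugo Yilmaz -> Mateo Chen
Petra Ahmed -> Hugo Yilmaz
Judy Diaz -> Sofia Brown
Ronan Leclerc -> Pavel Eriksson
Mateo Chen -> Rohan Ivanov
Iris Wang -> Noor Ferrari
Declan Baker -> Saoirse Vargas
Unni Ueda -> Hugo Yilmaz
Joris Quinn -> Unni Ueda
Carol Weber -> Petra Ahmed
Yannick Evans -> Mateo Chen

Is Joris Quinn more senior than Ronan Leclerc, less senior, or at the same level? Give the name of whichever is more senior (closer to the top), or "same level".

Joris Quinn is 6 levels below Saoirse Vargas; Ronan Leclerc is 7. Joris Quinn is higher.

Joris Quinn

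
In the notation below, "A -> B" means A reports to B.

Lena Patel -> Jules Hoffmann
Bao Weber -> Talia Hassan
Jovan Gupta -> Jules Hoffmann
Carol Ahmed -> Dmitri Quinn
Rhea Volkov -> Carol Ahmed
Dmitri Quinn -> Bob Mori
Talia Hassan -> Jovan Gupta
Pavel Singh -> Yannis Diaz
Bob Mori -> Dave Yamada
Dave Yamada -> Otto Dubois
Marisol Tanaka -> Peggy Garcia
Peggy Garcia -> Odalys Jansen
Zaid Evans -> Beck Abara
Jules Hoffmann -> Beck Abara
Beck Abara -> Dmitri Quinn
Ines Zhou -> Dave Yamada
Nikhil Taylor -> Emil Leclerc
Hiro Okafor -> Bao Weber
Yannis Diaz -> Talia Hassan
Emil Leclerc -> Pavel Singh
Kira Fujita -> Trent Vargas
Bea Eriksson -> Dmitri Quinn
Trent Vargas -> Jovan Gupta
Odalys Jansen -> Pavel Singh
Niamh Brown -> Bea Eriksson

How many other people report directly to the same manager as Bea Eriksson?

2

Bea Eriksson reports to Dmitri Quinn. Dmitri Quinn's other direct reports are Beck Abara, Carol Ahmed — 2 peers.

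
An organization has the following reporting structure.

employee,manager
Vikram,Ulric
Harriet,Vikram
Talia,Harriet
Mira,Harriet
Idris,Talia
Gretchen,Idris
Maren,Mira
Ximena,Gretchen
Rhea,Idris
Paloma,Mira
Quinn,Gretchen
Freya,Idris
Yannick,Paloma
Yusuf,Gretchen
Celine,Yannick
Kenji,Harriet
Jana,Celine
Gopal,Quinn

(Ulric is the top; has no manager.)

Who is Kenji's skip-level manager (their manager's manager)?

Vikram

Kenji reports to Harriet, and Harriet reports to Vikram. So Kenji's skip-level manager is Vikram.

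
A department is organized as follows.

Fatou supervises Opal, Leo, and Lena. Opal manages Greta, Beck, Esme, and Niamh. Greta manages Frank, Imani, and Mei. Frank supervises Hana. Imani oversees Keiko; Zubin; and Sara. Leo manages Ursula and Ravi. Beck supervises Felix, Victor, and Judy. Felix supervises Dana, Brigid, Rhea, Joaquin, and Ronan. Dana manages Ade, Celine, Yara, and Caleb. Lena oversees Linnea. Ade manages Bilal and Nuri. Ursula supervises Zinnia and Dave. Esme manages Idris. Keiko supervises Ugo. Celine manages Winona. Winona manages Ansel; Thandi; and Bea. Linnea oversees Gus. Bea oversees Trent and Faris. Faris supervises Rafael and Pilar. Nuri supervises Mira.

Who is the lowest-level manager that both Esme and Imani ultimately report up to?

Opal

Esme's chain of managers is Opal, Fatou. Imani's chain of managers is Greta, Opal, Fatou. The first manager that appears in both chains is Opal.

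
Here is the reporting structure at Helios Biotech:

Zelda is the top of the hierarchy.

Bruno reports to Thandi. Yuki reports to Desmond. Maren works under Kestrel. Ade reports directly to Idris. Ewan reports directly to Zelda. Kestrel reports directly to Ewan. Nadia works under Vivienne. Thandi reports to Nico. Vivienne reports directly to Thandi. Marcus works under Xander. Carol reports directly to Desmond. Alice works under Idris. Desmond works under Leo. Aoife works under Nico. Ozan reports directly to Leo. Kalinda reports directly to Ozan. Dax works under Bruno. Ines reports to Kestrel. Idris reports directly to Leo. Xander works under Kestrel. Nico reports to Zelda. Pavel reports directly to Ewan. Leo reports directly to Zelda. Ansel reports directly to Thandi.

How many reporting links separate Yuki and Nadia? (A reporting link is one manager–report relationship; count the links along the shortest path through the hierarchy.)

7

Yuki is 3 levels below Zelda, and Nadia is 4 levels below Zelda (their lowest common manager). The shortest path runs up from Yuki to Zelda and back down to Nadia: 3 + 4 = 7 links.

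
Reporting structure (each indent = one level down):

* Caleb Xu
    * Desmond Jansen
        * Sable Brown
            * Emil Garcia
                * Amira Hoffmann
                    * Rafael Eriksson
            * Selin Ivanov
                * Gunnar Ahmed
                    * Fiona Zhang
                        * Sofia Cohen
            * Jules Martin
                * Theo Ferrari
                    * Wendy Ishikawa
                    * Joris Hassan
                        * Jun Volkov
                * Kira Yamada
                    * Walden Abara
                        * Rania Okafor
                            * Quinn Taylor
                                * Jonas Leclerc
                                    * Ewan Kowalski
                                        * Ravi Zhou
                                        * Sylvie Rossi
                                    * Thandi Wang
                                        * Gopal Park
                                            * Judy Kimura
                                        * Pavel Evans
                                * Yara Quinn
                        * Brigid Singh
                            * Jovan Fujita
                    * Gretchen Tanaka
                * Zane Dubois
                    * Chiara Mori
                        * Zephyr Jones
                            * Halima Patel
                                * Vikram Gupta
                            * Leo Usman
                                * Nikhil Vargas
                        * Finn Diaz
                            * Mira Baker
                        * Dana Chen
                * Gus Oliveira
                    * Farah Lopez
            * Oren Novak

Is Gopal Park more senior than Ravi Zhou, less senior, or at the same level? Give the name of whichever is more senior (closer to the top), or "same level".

same level

Both Gopal Park and Ravi Zhou are 10 levels below Caleb Xu.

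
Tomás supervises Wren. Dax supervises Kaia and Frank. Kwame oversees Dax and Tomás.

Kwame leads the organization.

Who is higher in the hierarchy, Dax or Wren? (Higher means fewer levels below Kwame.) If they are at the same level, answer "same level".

Dax

Dax is 1 level below Kwame; Wren is 2. Dax is higher.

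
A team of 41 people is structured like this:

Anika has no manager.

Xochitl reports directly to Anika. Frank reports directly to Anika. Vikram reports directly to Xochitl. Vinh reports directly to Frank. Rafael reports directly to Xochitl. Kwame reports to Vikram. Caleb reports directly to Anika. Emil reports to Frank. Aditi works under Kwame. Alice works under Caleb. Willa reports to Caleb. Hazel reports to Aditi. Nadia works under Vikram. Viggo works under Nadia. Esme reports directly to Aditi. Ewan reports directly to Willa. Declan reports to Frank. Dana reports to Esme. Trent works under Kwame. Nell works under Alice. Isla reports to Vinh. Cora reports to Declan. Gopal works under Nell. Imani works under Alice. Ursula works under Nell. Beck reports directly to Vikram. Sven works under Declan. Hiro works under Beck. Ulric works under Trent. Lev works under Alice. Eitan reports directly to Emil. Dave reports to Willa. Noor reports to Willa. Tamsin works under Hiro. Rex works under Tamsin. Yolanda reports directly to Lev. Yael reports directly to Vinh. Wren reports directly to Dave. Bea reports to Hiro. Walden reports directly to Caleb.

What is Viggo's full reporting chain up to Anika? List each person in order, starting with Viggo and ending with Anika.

Viggo reports to Nadia. Nadia reports to Vikram. Vikram reports to Xochitl. Xochitl reports to Anika. Anika is at the top.

Viggo -> Nadia -> Vikram -> Xochitl -> Anika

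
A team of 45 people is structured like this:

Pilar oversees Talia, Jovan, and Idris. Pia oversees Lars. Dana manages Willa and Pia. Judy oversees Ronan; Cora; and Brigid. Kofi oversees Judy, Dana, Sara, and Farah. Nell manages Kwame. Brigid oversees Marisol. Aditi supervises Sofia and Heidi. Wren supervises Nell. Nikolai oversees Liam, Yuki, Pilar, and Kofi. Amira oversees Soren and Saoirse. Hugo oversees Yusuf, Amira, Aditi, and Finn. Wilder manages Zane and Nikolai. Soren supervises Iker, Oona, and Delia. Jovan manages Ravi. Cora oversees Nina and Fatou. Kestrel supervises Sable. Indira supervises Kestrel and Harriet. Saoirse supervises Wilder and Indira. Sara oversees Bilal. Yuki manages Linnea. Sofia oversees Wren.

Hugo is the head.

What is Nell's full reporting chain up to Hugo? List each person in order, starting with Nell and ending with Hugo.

Nell -> Wren -> Sofia -> Aditi -> Hugo

Nell reports to Wren. Wren reports to Sofia. Sofia reports to Aditi. Aditi reports to Hugo. Hugo is at the top.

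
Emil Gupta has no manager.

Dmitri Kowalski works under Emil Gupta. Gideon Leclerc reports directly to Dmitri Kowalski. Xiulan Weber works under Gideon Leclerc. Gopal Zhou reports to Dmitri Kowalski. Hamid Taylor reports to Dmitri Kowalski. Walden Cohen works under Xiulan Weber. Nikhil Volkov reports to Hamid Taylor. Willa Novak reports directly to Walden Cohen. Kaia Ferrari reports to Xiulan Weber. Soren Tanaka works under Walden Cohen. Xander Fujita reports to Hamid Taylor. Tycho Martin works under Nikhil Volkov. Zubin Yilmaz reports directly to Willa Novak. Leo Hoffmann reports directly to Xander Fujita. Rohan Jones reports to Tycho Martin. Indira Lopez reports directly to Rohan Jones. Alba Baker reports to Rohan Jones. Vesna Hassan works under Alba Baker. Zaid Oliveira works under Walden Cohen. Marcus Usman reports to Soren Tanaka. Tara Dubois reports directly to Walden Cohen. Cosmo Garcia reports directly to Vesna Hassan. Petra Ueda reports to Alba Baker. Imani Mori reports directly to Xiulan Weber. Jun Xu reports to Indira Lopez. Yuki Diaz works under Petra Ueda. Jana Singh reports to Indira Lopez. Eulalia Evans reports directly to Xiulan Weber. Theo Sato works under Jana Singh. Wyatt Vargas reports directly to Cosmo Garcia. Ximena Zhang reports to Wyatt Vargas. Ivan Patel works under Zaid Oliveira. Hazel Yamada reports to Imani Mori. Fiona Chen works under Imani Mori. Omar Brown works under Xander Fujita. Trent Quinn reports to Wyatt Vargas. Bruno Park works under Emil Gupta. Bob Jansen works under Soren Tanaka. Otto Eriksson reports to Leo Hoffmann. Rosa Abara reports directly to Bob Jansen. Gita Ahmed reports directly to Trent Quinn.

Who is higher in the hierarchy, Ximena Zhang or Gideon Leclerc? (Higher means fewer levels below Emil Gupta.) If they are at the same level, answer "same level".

Ximena Zhang is 10 levels below Emil Gupta; Gideon Leclerc is 2. Gideon Leclerc is higher.

Gideon Leclerc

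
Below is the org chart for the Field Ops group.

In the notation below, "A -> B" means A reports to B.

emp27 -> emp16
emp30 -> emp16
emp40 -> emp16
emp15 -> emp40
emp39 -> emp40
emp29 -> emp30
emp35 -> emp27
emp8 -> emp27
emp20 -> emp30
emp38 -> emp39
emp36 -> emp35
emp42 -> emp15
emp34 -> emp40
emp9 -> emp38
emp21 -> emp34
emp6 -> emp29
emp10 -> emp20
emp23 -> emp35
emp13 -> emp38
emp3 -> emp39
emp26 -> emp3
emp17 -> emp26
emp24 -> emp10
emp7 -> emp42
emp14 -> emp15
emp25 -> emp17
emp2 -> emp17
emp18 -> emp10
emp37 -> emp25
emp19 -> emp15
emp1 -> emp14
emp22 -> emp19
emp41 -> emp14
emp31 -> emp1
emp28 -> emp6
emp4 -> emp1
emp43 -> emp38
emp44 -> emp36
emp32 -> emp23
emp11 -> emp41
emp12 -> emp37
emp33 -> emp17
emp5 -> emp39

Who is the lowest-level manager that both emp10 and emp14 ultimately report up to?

emp10's chain of managers is emp20, emp30, emp16. emp14's chain of managers is emp15, emp40, emp16. The first manager that appears in both chains is emp16.

emp16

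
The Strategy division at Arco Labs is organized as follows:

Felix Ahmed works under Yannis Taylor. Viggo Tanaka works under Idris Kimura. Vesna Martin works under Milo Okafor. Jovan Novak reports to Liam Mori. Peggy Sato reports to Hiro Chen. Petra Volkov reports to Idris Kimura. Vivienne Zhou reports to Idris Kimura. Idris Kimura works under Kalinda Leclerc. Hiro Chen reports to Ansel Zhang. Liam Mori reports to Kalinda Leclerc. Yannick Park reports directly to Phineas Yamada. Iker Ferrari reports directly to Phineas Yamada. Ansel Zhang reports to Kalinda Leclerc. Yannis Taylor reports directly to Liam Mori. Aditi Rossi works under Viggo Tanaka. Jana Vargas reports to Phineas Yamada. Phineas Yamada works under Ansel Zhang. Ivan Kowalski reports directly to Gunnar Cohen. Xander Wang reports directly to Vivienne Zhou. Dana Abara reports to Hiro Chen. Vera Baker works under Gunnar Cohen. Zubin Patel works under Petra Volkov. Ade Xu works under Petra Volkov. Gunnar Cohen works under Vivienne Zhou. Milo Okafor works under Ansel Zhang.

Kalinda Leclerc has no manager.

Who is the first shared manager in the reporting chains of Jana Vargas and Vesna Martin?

Jana Vargas's chain of managers is Phineas Yamada, Ansel Zhang, Kalinda Leclerc. Vesna Martin's chain of managers is Milo Okafor, Ansel Zhang, Kalinda Leclerc. The first manager that appears in both chains is Ansel Zhang.

Ansel Zhang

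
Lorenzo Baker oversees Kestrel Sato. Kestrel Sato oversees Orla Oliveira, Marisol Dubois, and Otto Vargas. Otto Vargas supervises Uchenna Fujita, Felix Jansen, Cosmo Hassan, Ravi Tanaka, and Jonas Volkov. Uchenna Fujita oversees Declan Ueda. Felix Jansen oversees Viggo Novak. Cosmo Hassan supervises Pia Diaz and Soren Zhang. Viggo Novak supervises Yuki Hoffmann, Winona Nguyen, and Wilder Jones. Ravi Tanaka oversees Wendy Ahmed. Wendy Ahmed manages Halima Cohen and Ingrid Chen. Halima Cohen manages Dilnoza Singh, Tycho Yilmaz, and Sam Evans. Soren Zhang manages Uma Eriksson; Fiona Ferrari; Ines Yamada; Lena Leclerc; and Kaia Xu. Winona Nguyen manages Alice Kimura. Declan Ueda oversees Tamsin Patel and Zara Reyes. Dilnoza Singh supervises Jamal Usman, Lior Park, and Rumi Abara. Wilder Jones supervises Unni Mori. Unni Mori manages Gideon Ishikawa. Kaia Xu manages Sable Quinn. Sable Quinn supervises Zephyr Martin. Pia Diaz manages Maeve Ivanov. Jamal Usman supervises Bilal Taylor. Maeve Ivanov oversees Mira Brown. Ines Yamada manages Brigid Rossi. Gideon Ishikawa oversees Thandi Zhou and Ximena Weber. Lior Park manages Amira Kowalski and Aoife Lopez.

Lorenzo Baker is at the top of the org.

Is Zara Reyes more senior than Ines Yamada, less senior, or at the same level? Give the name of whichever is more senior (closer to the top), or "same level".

same level

Both Zara Reyes and Ines Yamada are 5 levels below Lorenzo Baker.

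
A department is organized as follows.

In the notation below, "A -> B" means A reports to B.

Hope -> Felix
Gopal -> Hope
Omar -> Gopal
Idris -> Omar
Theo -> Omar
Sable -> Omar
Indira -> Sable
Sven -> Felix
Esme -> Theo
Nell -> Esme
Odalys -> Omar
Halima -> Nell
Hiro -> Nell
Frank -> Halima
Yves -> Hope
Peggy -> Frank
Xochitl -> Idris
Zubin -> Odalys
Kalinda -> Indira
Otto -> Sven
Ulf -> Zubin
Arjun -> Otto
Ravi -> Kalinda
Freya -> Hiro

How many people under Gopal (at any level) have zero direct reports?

The people in Gopal's organization with no one reporting to them are Ulf, Ravi, Freya, Peggy, Xochitl. That is 5.

5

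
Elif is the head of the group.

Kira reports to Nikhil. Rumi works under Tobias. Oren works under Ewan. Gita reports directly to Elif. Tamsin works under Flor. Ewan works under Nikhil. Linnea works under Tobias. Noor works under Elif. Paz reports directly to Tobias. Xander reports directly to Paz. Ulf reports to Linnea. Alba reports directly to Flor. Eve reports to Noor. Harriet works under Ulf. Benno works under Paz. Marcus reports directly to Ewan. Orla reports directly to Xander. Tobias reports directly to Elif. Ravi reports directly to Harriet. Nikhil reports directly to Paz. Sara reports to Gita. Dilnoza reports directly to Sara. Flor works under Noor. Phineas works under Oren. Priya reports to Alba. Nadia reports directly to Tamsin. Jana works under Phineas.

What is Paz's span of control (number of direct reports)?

3

Paz directly manages Nikhil, Benno, Xander. That is 3 direct reports.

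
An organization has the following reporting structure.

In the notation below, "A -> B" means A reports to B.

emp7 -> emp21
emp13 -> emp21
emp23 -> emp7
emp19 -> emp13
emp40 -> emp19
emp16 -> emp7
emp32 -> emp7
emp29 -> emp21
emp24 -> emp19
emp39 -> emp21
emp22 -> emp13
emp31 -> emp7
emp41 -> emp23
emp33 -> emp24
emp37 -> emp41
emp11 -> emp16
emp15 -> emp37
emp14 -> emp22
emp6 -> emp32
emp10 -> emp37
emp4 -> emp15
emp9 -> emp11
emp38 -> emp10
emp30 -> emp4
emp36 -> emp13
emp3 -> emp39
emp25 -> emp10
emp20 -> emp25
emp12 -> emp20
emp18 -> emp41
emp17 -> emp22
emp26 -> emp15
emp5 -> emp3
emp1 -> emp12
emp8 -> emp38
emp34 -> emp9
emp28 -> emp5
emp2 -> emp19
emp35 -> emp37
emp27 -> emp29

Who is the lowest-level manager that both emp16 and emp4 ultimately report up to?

emp7

emp16's chain of managers is emp7, emp21. emp4's chain of managers is emp15, emp37, emp41, emp23, emp7, emp21. The first manager that appears in both chains is emp7.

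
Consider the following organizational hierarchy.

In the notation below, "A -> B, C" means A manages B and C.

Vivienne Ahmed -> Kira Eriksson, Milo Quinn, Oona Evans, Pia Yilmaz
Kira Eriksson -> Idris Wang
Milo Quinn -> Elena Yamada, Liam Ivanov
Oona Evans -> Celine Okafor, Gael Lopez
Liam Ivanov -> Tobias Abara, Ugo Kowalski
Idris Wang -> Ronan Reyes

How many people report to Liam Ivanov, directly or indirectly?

Liam Ivanov directly manages Tobias Abara, Ugo Kowalski. Tobias Abara has no reports. Ugo Kowalski has no reports. So Liam Ivanov's organization is 2 direct reports plus everyone under them: 1 + 1 = 2.

2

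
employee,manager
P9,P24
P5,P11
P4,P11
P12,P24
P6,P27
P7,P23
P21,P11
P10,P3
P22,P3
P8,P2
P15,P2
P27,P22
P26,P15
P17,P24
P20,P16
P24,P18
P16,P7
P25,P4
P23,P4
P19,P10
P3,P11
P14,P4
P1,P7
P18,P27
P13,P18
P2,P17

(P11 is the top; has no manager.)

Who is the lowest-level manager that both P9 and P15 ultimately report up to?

P9's chain of managers is P24, P18, P27, P22, P3, P11. P15's chain of managers is P2, P17, P24, P18, P27, P22, P3, P11. The first manager that appears in both chains is P24.

P24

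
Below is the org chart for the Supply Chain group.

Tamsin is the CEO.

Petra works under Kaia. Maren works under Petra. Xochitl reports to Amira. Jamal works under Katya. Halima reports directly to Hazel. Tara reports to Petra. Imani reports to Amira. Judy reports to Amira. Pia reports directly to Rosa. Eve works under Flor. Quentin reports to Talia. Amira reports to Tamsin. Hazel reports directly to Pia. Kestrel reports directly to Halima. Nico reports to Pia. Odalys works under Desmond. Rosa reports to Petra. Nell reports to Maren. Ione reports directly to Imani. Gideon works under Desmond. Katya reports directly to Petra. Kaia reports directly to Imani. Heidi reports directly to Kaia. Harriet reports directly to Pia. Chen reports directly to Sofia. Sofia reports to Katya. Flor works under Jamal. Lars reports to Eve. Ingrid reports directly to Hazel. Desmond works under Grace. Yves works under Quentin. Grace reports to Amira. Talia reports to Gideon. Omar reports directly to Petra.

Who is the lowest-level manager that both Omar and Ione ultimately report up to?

Imani

Omar's chain of managers is Petra, Kaia, Imani, Amira, Tamsin. Ione's chain of managers is Imani, Amira, Tamsin. The first manager that appears in both chains is Imani.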